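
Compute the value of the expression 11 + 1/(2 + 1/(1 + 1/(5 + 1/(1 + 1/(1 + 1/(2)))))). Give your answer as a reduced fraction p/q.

1067/94

Work from the innermost term outward:
Start with 2.
1 + 1/(2/1) = 1 + 1/2 = 3/2
1 + 1/(3/2) = 1 + 2/3 = 5/3
5 + 1/(5/3) = 5 + 3/5 = 28/5
1 + 1/(28/5) = 1 + 5/28 = 33/28
2 + 1/(33/28) = 2 + 28/33 = 94/33
11 + 1/(94/33) = 11 + 33/94 = 1067/94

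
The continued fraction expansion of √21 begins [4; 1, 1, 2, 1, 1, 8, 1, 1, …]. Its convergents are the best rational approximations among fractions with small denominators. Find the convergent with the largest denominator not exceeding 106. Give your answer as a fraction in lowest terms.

a_0 = 4: 4/1  (≤ bound)
a_1 = 1: 5/1  (≤ bound)
a_2 = 1: 9/2  (≤ bound)
a_3 = 2: 23/5  (≤ bound)
a_4 = 1: 32/7  (≤ bound)
a_5 = 1: 55/12  (≤ bound)
a_6 = 8: 472/103  (≤ bound)
a_7 = 1: 527/115  (> 106, stop)

472/103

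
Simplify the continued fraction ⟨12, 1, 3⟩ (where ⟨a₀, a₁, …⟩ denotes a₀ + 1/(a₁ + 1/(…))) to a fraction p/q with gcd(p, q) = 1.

a_0 = 12: 12/1
a_1 = 1: 13/1
a_2 = 3: 51/4

51/4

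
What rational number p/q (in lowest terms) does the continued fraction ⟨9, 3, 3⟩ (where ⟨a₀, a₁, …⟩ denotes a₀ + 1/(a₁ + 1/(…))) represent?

a_0 = 9: 9/1
a_1 = 3: 28/3
a_2 = 3: 93/10

93/10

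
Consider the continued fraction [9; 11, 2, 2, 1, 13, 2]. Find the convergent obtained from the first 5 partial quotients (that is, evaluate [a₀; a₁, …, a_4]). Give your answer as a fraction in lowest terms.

727/80

a_0 = 9: 9/1
a_1 = 11: 100/11
a_2 = 2: 209/23
a_3 = 2: 518/57
a_4 = 1: 727/80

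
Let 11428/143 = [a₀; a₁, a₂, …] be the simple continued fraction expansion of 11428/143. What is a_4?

11

Repeatedly divide and take the remainder:
⌊11428/143⌋ = 79, remainder 131
⌊143/131⌋ = 1, remainder 12
⌊131/12⌋ = 10, remainder 11
⌊12/11⌋ = 1, remainder 1
⌊11/1⌋ = 11, remainder 0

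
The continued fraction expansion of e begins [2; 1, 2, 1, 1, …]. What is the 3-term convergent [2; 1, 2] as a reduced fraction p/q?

8/3

Collapse the nested fraction from the inside out:
Start with 2.
1 + 1/(2/1) = 1 + 1/2 = 3/2
2 + 1/(3/2) = 2 + 2/3 = 8/3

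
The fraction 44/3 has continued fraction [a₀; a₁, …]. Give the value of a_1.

1

Apply division with remainder until the remainder is 0:
44 ÷ 3 → quotient 14, remainder 2
3 ÷ 2 → quotient 1, remainder 1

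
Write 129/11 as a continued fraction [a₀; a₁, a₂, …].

[11; 1, 2, 1, 2]

⌊129/11⌋ = 11, remainder 8
⌊11/8⌋ = 1, remainder 3
⌊8/3⌋ = 2, remainder 2
⌊3/2⌋ = 1, remainder 1
⌊2/1⌋ = 2, remainder 0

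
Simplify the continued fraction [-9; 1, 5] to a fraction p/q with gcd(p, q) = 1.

Start with 5.
1 + 1/(5/1) = 1 + 1/5 = 6/5
-9 + 1/(6/5) = -9 + 5/6 = -49/6

-49/6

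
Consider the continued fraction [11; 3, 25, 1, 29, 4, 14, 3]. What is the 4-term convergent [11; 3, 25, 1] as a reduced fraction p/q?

Start with 1.
25 + 1/(1/1) = 25 + 1/1 = 26/1
3 + 1/(26/1) = 3 + 1/26 = 79/26
11 + 1/(79/26) = 11 + 26/79 = 895/79

895/79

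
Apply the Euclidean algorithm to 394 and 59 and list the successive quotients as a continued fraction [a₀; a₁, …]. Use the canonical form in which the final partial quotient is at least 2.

[6; 1, 2, 9, 2]

394 ÷ 59 → quotient 6, remainder 40
59 ÷ 40 → quotient 1, remainder 19
40 ÷ 19 → quotient 2, remainder 2
19 ÷ 2 → quotient 9, remainder 1
2 ÷ 1 → quotient 2, remainder 0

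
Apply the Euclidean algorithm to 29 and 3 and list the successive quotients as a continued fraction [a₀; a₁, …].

Apply division with remainder until the remainder is 0:
29 = 9·3 + 2, so a_0 = 9
3 = 1·2 + 1, so a_1 = 1
2 = 2·1 + 0, so a_2 = 2

[9; 1, 2]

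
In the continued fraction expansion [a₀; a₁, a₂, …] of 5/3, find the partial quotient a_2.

2

Repeatedly divide and take the remainder:
5 ÷ 3 → quotient 1, remainder 2
3 ÷ 2 → quotient 1, remainder 1
2 ÷ 1 → quotient 2, remainder 0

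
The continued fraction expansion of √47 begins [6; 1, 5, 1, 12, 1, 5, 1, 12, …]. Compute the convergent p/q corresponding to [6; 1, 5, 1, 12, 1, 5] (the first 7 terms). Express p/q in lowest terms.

3942/575

Use the convergent recurrence hₖ = aₖ·hₖ₋₁ + hₖ₋₂ (and likewise for the denominators kₖ):
a_0 = 6: 6/1
a_1 = 1: 7/1
a_2 = 5: 41/6
a_3 = 1: 48/7
a_4 = 12: 617/90
a_5 = 1: 665/97
a_6 = 5: 3942/575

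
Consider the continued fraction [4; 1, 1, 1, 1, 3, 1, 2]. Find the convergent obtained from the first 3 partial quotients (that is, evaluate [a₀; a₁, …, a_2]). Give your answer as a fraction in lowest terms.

9/2

Start with 1.
1 + 1/(1/1) = 1 + 1/1 = 2/1
4 + 1/(2/1) = 4 + 1/2 = 9/2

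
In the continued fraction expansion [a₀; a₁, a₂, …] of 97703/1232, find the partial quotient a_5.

97703 = 79·1232 + 375, so a_0 = 79
1232 = 3·375 + 107, so a_1 = 3
375 = 3·107 + 54, so a_2 = 3
107 = 1·54 + 53, so a_3 = 1
54 = 1·53 + 1, so a_4 = 1
53 = 53·1 + 0, so a_5 = 53

53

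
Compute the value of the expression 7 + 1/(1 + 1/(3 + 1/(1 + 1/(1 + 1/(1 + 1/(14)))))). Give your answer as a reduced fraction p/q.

1596/205

Start with 14.
1 + 1/(14/1) = 1 + 1/14 = 15/14
1 + 1/(15/14) = 1 + 14/15 = 29/15
1 + 1/(29/15) = 1 + 15/29 = 44/29
3 + 1/(44/29) = 3 + 29/44 = 161/44
1 + 1/(161/44) = 1 + 44/161 = 205/161
7 + 1/(205/161) = 7 + 161/205 = 1596/205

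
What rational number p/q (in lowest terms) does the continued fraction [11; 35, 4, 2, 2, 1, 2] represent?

Start with 2.
1 + 1/(2/1) = 1 + 1/2 = 3/2
2 + 1/(3/2) = 2 + 2/3 = 8/3
2 + 1/(8/3) = 2 + 3/8 = 19/8
4 + 1/(19/8) = 4 + 8/19 = 84/19
35 + 1/(84/19) = 35 + 19/84 = 2959/84
11 + 1/(2959/84) = 11 + 84/2959 = 32633/2959

32633/2959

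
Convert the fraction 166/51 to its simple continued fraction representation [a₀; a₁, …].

⌊166/51⌋ = 3, remainder 13
⌊51/13⌋ = 3, remainder 12
⌊13/12⌋ = 1, remainder 1
⌊12/1⌋ = 12, remainder 0

[3; 3, 1, 12]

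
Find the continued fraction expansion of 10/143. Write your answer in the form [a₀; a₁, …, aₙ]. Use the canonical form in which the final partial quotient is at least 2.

[0; 14, 3, 3]

Apply division with remainder until the remainder is 0:
10 = 0·143 + 10, so a_0 = 0
143 = 14·10 + 3, so a_1 = 14
10 = 3·3 + 1, so a_2 = 3
3 = 3·1 + 0, so a_3 = 3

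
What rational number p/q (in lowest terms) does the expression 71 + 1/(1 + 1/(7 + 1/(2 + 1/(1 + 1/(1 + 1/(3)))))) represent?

10854/151

Start with 3.
1 + 1/(3/1) = 1 + 1/3 = 4/3
1 + 1/(4/3) = 1 + 3/4 = 7/4
2 + 1/(7/4) = 2 + 4/7 = 18/7
7 + 1/(18/7) = 7 + 7/18 = 133/18
1 + 1/(133/18) = 1 + 18/133 = 151/133
71 + 1/(151/133) = 71 + 133/151 = 10854/151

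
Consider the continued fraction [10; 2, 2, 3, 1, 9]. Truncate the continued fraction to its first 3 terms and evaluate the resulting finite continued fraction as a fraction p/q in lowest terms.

Work from the innermost term outward:
Start with 2.
2 + 1/(2/1) = 2 + 1/2 = 5/2
10 + 1/(5/2) = 10 + 2/5 = 52/5

52/5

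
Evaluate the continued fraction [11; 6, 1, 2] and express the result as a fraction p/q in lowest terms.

223/20

Collapse the nested fraction from the inside out:
Start with 2.
1 + 1/(2/1) = 1 + 1/2 = 3/2
6 + 1/(3/2) = 6 + 2/3 = 20/3
11 + 1/(20/3) = 11 + 3/20 = 223/20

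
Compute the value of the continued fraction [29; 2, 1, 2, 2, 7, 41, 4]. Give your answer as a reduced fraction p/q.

a_0 = 29: 29/1
a_1 = 2: 59/2
a_2 = 1: 88/3
a_3 = 2: 235/8
a_4 = 2: 558/19
a_5 = 7: 4141/141
a_6 = 41: 170339/5800
a_7 = 4: 685497/23341

685497/23341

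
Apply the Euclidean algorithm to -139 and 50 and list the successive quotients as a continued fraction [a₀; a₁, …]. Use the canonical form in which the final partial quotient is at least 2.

-139 = -3·50 + 11, so a_0 = -3
50 = 4·11 + 6, so a_1 = 4
11 = 1·6 + 5, so a_2 = 1
6 = 1·5 + 1, so a_3 = 1
5 = 5·1 + 0, so a_4 = 5

[-3; 4, 1, 1, 5]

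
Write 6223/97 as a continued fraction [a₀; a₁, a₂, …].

[64; 6, 2, 7]

6223 ÷ 97 → quotient 64, remainder 15
97 ÷ 15 → quotient 6, remainder 7
15 ÷ 7 → quotient 2, remainder 1
7 ÷ 1 → quotient 7, remainder 0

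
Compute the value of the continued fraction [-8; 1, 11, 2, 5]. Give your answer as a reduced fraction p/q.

Start with 5.
2 + 1/(5/1) = 2 + 1/5 = 11/5
11 + 1/(11/5) = 11 + 5/11 = 126/11
1 + 1/(126/11) = 1 + 11/126 = 137/126
-8 + 1/(137/126) = -8 + 126/137 = -970/137

-970/137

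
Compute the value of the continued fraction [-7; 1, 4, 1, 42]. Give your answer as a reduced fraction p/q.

-1585/257

Build up convergents one term at a time:
a_0 = -7: -7/1
a_1 = 1: -6/1
a_2 = 4: -31/5
a_3 = 1: -37/6
a_4 = 42: -1585/257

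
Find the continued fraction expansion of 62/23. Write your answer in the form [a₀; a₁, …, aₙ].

62 = 2·23 + 16, so a_0 = 2
23 = 1·16 + 7, so a_1 = 1
16 = 2·7 + 2, so a_2 = 2
7 = 3·2 + 1, so a_3 = 3
2 = 2·1 + 0, so a_4 = 2

[2; 1, 2, 3, 2]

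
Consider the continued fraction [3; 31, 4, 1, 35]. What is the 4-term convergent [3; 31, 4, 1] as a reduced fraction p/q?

Work from the innermost term outward:
Start with 1.
4 + 1/(1/1) = 4 + 1/1 = 5/1
31 + 1/(5/1) = 31 + 1/5 = 156/5
3 + 1/(156/5) = 3 + 5/156 = 473/156

473/156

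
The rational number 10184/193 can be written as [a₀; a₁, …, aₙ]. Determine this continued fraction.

[52; 1, 3, 3, 2, 6]

⌊10184/193⌋ = 52, remainder 148
⌊193/148⌋ = 1, remainder 45
⌊148/45⌋ = 3, remainder 13
⌊45/13⌋ = 3, remainder 6
⌊13/6⌋ = 2, remainder 1
⌊6/1⌋ = 6, remainder 0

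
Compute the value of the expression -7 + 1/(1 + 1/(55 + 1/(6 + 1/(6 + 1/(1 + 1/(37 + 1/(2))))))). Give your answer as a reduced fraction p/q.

-1114985/185281

Compute successive convergents:
a_0 = -7: -7/1
a_1 = 1: -6/1
a_2 = 55: -337/56
a_3 = 6: -2028/337
a_4 = 6: -12505/2078
a_5 = 1: -14533/2415
a_6 = 37: -550226/91433
a_7 = 2: -1114985/185281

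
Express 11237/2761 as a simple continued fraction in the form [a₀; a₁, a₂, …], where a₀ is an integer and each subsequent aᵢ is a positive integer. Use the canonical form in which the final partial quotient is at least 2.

11237 ÷ 2761 → quotient 4, remainder 193
2761 ÷ 193 → quotient 14, remainder 59
193 ÷ 59 → quotient 3, remainder 16
59 ÷ 16 → quotient 3, remainder 11
16 ÷ 11 → quotient 1, remainder 5
11 ÷ 5 → quotient 2, remainder 1
5 ÷ 1 → quotient 5, remainder 0

[4; 14, 3, 3, 1, 2, 5]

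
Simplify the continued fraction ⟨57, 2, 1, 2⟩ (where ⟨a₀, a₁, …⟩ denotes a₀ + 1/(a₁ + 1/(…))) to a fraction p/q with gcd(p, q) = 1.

459/8

Start with 2.
1 + 1/(2/1) = 1 + 1/2 = 3/2
2 + 1/(3/2) = 2 + 2/3 = 8/3
57 + 1/(8/3) = 57 + 3/8 = 459/8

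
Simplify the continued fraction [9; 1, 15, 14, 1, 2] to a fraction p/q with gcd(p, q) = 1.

7026/707

Start with 2.
1 + 1/(2/1) = 1 + 1/2 = 3/2
14 + 1/(3/2) = 14 + 2/3 = 44/3
15 + 1/(44/3) = 15 + 3/44 = 663/44
1 + 1/(663/44) = 1 + 44/663 = 707/663
9 + 1/(707/663) = 9 + 663/707 = 7026/707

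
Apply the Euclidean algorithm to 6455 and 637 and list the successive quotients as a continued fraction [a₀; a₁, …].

Repeatedly divide and take the remainder:
6455 = 10·637 + 85, so a_0 = 10
637 = 7·85 + 42, so a_1 = 7
85 = 2·42 + 1, so a_2 = 2
42 = 42·1 + 0, so a_3 = 42

[10; 7, 2, 42]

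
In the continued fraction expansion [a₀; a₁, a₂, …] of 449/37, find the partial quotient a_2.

⌊449/37⌋ = 12, remainder 5
⌊37/5⌋ = 7, remainder 2
⌊5/2⌋ = 2, remainder 1

2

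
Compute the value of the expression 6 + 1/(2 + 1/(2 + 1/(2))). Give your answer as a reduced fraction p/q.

Use the convergent recurrence hₖ = aₖ·hₖ₋₁ + hₖ₋₂ (and likewise for the denominators kₖ):
a_0 = 6: 6/1
a_1 = 2: 13/2
a_2 = 2: 32/5
a_3 = 2: 77/12

77/12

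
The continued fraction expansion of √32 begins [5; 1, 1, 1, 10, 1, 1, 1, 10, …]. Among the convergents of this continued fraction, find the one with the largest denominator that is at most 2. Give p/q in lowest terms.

11/2

List convergents until the denominator exceeds the bound:
a_0 = 5: 5/1  (≤ bound)
a_1 = 1: 6/1  (≤ bound)
a_2 = 1: 11/2  (≤ bound)
a_3 = 1: 17/3  (> 2, stop)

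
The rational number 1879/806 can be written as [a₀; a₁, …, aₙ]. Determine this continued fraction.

[2; 3, 53, 2, 2]

⌊1879/806⌋ = 2, remainder 267
⌊806/267⌋ = 3, remainder 5
⌊267/5⌋ = 53, remainder 2
⌊5/2⌋ = 2, remainder 1
⌊2/1⌋ = 2, remainder 0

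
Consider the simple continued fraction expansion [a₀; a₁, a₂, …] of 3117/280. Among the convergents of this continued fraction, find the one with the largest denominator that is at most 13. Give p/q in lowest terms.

89/8

a_0 = 11: 11/1  (≤ bound)
a_1 = 7: 78/7  (≤ bound)
a_2 = 1: 89/8  (≤ bound)
a_3 = 1: 167/15  (> 13, stop)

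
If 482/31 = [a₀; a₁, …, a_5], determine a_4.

1

482 = 15·31 + 17, so a_0 = 15
31 = 1·17 + 14, so a_1 = 1
17 = 1·14 + 3, so a_2 = 1
14 = 4·3 + 2, so a_3 = 4
3 = 1·2 + 1, so a_4 = 1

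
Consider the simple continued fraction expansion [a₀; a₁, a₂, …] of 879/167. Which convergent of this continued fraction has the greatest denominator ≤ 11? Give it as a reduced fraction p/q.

21/4

List convergents until the denominator exceeds the bound:
a_0 = 5: 5/1  (≤ bound)
a_1 = 3: 16/3  (≤ bound)
a_2 = 1: 21/4  (≤ bound)
a_3 = 3: 79/15  (> 11, stop)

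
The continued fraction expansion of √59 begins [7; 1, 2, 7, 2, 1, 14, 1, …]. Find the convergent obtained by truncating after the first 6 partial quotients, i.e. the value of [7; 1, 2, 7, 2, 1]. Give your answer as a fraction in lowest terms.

530/69

Compute successive convergents:
a_0 = 7: 7/1
a_1 = 1: 8/1
a_2 = 2: 23/3
a_3 = 7: 169/22
a_4 = 2: 361/47
a_5 = 1: 530/69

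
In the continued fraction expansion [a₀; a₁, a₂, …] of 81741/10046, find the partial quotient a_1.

7

81741 ÷ 10046 → quotient 8, remainder 1373
10046 ÷ 1373 → quotient 7, remainder 435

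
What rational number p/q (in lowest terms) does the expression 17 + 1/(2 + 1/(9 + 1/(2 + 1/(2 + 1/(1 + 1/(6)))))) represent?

a_0 = 17: 17/1
a_1 = 2: 35/2
a_2 = 9: 332/19
a_3 = 2: 699/40
a_4 = 2: 1730/99
a_5 = 1: 2429/139
a_6 = 6: 16304/933

16304/933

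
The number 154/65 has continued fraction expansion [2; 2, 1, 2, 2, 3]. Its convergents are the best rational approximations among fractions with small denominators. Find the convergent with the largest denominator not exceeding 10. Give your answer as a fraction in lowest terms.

19/8

a_0 = 2: 2/1  (≤ bound)
a_1 = 2: 5/2  (≤ bound)
a_2 = 1: 7/3  (≤ bound)
a_3 = 2: 19/8  (≤ bound)
a_4 = 2: 45/19  (> 10, stop)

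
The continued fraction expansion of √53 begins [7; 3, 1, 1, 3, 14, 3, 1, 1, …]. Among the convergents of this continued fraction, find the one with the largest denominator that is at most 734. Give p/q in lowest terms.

2599/357

a_0 = 7: 7/1  (≤ bound)
a_1 = 3: 22/3  (≤ bound)
a_2 = 1: 29/4  (≤ bound)
a_3 = 1: 51/7  (≤ bound)
a_4 = 3: 182/25  (≤ bound)
a_5 = 14: 2599/357  (≤ bound)
a_6 = 3: 7979/1096  (> 734, stop)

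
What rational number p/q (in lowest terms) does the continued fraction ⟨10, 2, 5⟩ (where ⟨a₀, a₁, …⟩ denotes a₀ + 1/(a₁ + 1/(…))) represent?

Build up convergents one term at a time:
a_0 = 10: 10/1
a_1 = 2: 21/2
a_2 = 5: 115/11

115/11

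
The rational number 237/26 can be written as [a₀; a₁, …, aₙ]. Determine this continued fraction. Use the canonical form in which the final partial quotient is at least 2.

[9; 8, 1, 2]

237 = 9·26 + 3, so a_0 = 9
26 = 8·3 + 2, so a_1 = 8
3 = 1·2 + 1, so a_2 = 1
2 = 2·1 + 0, so a_3 = 2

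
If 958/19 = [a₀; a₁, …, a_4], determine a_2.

2

958 ÷ 19 → quotient 50, remainder 8
19 ÷ 8 → quotient 2, remainder 3
8 ÷ 3 → quotient 2, remainder 2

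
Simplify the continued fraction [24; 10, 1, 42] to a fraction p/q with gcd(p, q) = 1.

a_0 = 24: 24/1
a_1 = 10: 241/10
a_2 = 1: 265/11
a_3 = 42: 11371/472

11371/472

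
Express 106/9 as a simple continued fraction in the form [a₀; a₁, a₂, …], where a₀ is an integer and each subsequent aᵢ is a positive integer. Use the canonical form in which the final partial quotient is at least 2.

Repeatedly divide and take the remainder:
⌊106/9⌋ = 11, remainder 7
⌊9/7⌋ = 1, remainder 2
⌊7/2⌋ = 3, remainder 1
⌊2/1⌋ = 2, remainder 0

[11; 1, 3, 2]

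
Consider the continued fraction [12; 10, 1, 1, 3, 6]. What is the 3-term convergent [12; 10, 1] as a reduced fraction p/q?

Starting at the tail and folding back:
Start with 1.
10 + 1/(1/1) = 10 + 1/1 = 11/1
12 + 1/(11/1) = 12 + 1/11 = 133/11

133/11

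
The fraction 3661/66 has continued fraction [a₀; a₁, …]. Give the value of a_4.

⌊3661/66⌋ = 55, remainder 31
⌊66/31⌋ = 2, remainder 4
⌊31/4⌋ = 7, remainder 3
⌊4/3⌋ = 1, remainder 1
⌊3/1⌋ = 3, remainder 0

3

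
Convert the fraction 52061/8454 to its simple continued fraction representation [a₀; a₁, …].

[6; 6, 3, 10, 1, 1, 6, 3]

52061 ÷ 8454 → quotient 6, remainder 1337
8454 ÷ 1337 → quotient 6, remainder 432
1337 ÷ 432 → quotient 3, remainder 41
432 ÷ 41 → quotient 10, remainder 22
41 ÷ 22 → quotient 1, remainder 19
22 ÷ 19 → quotient 1, remainder 3
19 ÷ 3 → quotient 6, remainder 1
3 ÷ 1 → quotient 3, remainder 0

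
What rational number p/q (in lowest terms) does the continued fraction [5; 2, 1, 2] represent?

a_0 = 5: 5/1
a_1 = 2: 11/2
a_2 = 1: 16/3
a_3 = 2: 43/8

43/8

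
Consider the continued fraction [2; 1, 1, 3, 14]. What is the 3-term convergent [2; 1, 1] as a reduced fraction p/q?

a_0 = 2: 2/1
a_1 = 1: 3/1
a_2 = 1: 5/2

5/2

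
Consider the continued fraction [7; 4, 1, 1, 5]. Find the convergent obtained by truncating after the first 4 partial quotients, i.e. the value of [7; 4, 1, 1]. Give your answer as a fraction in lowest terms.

Starting at the tail and folding back:
Start with 1.
1 + 1/(1/1) = 1 + 1/1 = 2/1
4 + 1/(2/1) = 4 + 1/2 = 9/2
7 + 1/(9/2) = 7 + 2/9 = 65/9

65/9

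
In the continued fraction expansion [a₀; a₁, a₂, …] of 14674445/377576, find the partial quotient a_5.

57

14674445 ÷ 377576 → quotient 38, remainder 326557
377576 ÷ 326557 → quotient 1, remainder 51019
326557 ÷ 51019 → quotient 6, remainder 20443
51019 ÷ 20443 → quotient 2, remainder 10133
20443 ÷ 10133 → quotient 2, remainder 177
10133 ÷ 177 → quotient 57, remainder 44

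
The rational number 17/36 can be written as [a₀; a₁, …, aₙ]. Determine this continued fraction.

[0; 2, 8, 2]

⌊17/36⌋ = 0, remainder 17
⌊36/17⌋ = 2, remainder 2
⌊17/2⌋ = 8, remainder 1
⌊2/1⌋ = 2, remainder 0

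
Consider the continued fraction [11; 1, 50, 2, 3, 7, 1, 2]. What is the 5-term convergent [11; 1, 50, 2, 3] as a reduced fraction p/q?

4313/360

Start with 3.
2 + 1/(3/1) = 2 + 1/3 = 7/3
50 + 1/(7/3) = 50 + 3/7 = 353/7
1 + 1/(353/7) = 1 + 7/353 = 360/353
11 + 1/(360/353) = 11 + 353/360 = 4313/360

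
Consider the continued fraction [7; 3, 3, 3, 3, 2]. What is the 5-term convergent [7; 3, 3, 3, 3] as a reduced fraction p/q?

796/109

Starting at the tail and folding back:
Start with 3.
3 + 1/(3/1) = 3 + 1/3 = 10/3
3 + 1/(10/3) = 3 + 3/10 = 33/10
3 + 1/(33/10) = 3 + 10/33 = 109/33
7 + 1/(109/33) = 7 + 33/109 = 796/109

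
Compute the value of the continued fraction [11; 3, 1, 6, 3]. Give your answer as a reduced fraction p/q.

957/85

a_0 = 11: 11/1
a_1 = 3: 34/3
a_2 = 1: 45/4
a_3 = 6: 304/27
a_4 = 3: 957/85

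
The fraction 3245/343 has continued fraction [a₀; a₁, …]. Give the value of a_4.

5

Run the Euclidean algorithm, recording each quotient:
⌊3245/343⌋ = 9, remainder 158
⌊343/158⌋ = 2, remainder 27
⌊158/27⌋ = 5, remainder 23
⌊27/23⌋ = 1, remainder 4
⌊23/4⌋ = 5, remainder 3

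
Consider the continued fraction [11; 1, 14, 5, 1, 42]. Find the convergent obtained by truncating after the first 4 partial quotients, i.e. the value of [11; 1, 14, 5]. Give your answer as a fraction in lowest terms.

Start with 5.
14 + 1/(5/1) = 14 + 1/5 = 71/5
1 + 1/(71/5) = 1 + 5/71 = 76/71
11 + 1/(76/71) = 11 + 71/76 = 907/76

907/76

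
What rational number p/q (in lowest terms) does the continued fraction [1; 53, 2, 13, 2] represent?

3051/2995

Compute successive convergents:
a_0 = 1: 1/1
a_1 = 53: 54/53
a_2 = 2: 109/107
a_3 = 13: 1471/1444
a_4 = 2: 3051/2995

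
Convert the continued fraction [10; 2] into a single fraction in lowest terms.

a_0 = 10: 10/1
a_1 = 2: 21/2

21/2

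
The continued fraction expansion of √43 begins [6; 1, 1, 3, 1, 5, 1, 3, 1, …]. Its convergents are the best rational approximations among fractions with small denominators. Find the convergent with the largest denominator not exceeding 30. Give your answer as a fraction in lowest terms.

List convergents until the denominator exceeds the bound:
a_0 = 6: 6/1  (≤ bound)
a_1 = 1: 7/1  (≤ bound)
a_2 = 1: 13/2  (≤ bound)
a_3 = 3: 46/7  (≤ bound)
a_4 = 1: 59/9  (≤ bound)
a_5 = 5: 341/52  (> 30, stop)

59/9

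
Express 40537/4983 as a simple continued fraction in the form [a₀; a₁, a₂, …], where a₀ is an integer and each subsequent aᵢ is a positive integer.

[8; 7, 2, 2, 9, 4, 1, 2]

⌊40537/4983⌋ = 8, remainder 673
⌊4983/673⌋ = 7, remainder 272
⌊673/272⌋ = 2, remainder 129
⌊272/129⌋ = 2, remainder 14
⌊129/14⌋ = 9, remainder 3
⌊14/3⌋ = 4, remainder 2
⌊3/2⌋ = 1, remainder 1
⌊2/1⌋ = 2, remainder 0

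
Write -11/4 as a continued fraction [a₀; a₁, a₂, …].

[-3; 4]

⌊-11/4⌋ = -3, remainder 1
⌊4/1⌋ = 4, remainder 0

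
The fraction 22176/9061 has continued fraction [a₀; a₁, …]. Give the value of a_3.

3

22176 ÷ 9061 → quotient 2, remainder 4054
9061 ÷ 4054 → quotient 2, remainder 953
4054 ÷ 953 → quotient 4, remainder 242
953 ÷ 242 → quotient 3, remainder 227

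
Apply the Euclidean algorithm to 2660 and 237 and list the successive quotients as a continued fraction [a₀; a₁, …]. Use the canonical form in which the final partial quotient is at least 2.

[11; 4, 2, 8, 3]

2660 ÷ 237 → quotient 11, remainder 53
237 ÷ 53 → quotient 4, remainder 25
53 ÷ 25 → quotient 2, remainder 3
25 ÷ 3 → quotient 8, remainder 1
3 ÷ 1 → quotient 3, remainder 0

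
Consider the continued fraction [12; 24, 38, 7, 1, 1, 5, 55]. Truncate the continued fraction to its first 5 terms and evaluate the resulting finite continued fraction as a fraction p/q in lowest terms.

88241/7328

a_0 = 12: 12/1
a_1 = 24: 289/24
a_2 = 38: 10994/913
a_3 = 7: 77247/6415
a_4 = 1: 88241/7328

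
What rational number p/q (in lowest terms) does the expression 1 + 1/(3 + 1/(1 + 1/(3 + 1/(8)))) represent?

157/124

a_0 = 1: 1/1
a_1 = 3: 4/3
a_2 = 1: 5/4
a_3 = 3: 19/15
a_4 = 8: 157/124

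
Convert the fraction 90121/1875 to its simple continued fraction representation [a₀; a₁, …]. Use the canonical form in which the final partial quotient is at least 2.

[48; 15, 2, 60]

Apply division with remainder until the remainder is 0:
90121 ÷ 1875 → quotient 48, remainder 121
1875 ÷ 121 → quotient 15, remainder 60
121 ÷ 60 → quotient 2, remainder 1
60 ÷ 1 → quotient 60, remainder 0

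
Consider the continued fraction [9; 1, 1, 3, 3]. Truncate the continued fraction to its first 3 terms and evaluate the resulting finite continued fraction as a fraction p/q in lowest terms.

Collapse the nested fraction from the inside out:
Start with 1.
1 + 1/(1/1) = 1 + 1/1 = 2/1
9 + 1/(2/1) = 9 + 1/2 = 19/2

19/2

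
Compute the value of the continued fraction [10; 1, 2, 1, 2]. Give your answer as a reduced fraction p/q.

118/11

Collapse the nested fraction from the inside out:
Start with 2.
1 + 1/(2/1) = 1 + 1/2 = 3/2
2 + 1/(3/2) = 2 + 2/3 = 8/3
1 + 1/(8/3) = 1 + 3/8 = 11/8
10 + 1/(11/8) = 10 + 8/11 = 118/11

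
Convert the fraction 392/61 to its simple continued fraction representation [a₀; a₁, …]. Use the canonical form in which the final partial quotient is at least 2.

[6; 2, 2, 1, 8]

Run the Euclidean algorithm, recording each quotient:
392 = 6·61 + 26, so a_0 = 6
61 = 2·26 + 9, so a_1 = 2
26 = 2·9 + 8, so a_2 = 2
9 = 1·8 + 1, so a_3 = 1
8 = 8·1 + 0, so a_4 = 8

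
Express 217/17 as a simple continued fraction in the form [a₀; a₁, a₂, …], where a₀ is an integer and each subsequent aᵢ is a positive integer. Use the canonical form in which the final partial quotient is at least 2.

Repeatedly divide and take the remainder:
217 ÷ 17 → quotient 12, remainder 13
17 ÷ 13 → quotient 1, remainder 4
13 ÷ 4 → quotient 3, remainder 1
4 ÷ 1 → quotient 4, remainder 0

[12; 1, 3, 4]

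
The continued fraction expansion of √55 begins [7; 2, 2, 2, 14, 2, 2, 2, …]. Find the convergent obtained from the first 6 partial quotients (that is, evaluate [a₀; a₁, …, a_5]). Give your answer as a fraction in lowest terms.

2655/358

Start with 2.
14 + 1/(2/1) = 14 + 1/2 = 29/2
2 + 1/(29/2) = 2 + 2/29 = 60/29
2 + 1/(60/29) = 2 + 29/60 = 149/60
2 + 1/(149/60) = 2 + 60/149 = 358/149
7 + 1/(358/149) = 7 + 149/358 = 2655/358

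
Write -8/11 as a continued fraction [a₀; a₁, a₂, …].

⌊-8/11⌋ = -1, remainder 3
⌊11/3⌋ = 3, remainder 2
⌊3/2⌋ = 1, remainder 1
⌊2/1⌋ = 2, remainder 0

[-1; 3, 1, 2]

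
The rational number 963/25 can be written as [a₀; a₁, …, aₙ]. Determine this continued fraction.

[38; 1, 1, 12]

963 ÷ 25 → quotient 38, remainder 13
25 ÷ 13 → quotient 1, remainder 12
13 ÷ 12 → quotient 1, remainder 1
12 ÷ 1 → quotient 12, remainder 0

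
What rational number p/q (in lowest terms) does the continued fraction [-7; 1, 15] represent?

-97/16

Build up convergents one term at a time:
a_0 = -7: -7/1
a_1 = 1: -6/1
a_2 = 15: -97/16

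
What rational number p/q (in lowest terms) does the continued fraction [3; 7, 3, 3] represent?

Start with 3.
3 + 1/(3/1) = 3 + 1/3 = 10/3
7 + 1/(10/3) = 7 + 3/10 = 73/10
3 + 1/(73/10) = 3 + 10/73 = 229/73

229/73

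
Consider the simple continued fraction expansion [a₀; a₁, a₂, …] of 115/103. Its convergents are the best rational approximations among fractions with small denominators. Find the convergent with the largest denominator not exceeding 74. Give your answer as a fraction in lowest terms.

a_0 = 1: 1/1  (≤ bound)
a_1 = 8: 9/8  (≤ bound)
a_2 = 1: 10/9  (≤ bound)
a_3 = 1: 19/17  (≤ bound)
a_4 = 2: 48/43  (≤ bound)
a_5 = 2: 115/103  (> 74, stop)

48/43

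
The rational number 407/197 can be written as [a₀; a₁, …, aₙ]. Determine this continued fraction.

[2; 15, 6, 2]

407 ÷ 197 → quotient 2, remainder 13
197 ÷ 13 → quotient 15, remainder 2
13 ÷ 2 → quotient 6, remainder 1
2 ÷ 1 → quotient 2, remainder 0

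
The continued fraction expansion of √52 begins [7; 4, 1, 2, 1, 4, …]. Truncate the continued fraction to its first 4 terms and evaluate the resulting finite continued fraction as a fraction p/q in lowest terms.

Starting at the tail and folding back:
Start with 2.
1 + 1/(2/1) = 1 + 1/2 = 3/2
4 + 1/(3/2) = 4 + 2/3 = 14/3
7 + 1/(14/3) = 7 + 3/14 = 101/14

101/14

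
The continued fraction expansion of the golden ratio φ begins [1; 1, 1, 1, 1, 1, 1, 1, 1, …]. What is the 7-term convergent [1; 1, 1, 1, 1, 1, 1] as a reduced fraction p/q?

21/13

a_0 = 1: 1/1
a_1 = 1: 2/1
a_2 = 1: 3/2
a_3 = 1: 5/3
a_4 = 1: 8/5
a_5 = 1: 13/8
a_6 = 1: 21/13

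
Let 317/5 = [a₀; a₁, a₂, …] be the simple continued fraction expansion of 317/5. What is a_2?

317 = 63·5 + 2, so a_0 = 63
5 = 2·2 + 1, so a_1 = 2
2 = 2·1 + 0, so a_2 = 2

2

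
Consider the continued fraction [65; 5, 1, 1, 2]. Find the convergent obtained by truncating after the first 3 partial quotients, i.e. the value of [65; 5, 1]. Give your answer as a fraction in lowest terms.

a_0 = 65: 65/1
a_1 = 5: 326/5
a_2 = 1: 391/6

391/6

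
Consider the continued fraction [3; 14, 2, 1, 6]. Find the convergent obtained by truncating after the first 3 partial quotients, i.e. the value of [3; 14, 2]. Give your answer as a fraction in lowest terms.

Start with 2.
14 + 1/(2/1) = 14 + 1/2 = 29/2
3 + 1/(29/2) = 3 + 2/29 = 89/29

89/29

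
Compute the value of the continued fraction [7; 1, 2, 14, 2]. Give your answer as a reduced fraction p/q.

683/89

Work from the innermost term outward:
Start with 2.
14 + 1/(2/1) = 14 + 1/2 = 29/2
2 + 1/(29/2) = 2 + 2/29 = 60/29
1 + 1/(60/29) = 1 + 29/60 = 89/60
7 + 1/(89/60) = 7 + 60/89 = 683/89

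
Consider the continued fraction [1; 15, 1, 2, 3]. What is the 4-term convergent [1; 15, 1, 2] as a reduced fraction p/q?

Start with 2.
1 + 1/(2/1) = 1 + 1/2 = 3/2
15 + 1/(3/2) = 15 + 2/3 = 47/3
1 + 1/(47/3) = 1 + 3/47 = 50/47

50/47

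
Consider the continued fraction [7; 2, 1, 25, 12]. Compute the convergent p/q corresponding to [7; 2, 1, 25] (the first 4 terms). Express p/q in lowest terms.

Use the convergent recurrence hₖ = aₖ·hₖ₋₁ + hₖ₋₂ (and likewise for the denominators kₖ):
a_0 = 7: 7/1
a_1 = 2: 15/2
a_2 = 1: 22/3
a_3 = 25: 565/77

565/77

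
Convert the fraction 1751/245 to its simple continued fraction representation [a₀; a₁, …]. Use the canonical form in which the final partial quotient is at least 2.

1751 = 7·245 + 36, so a_0 = 7
245 = 6·36 + 29, so a_1 = 6
36 = 1·29 + 7, so a_2 = 1
29 = 4·7 + 1, so a_3 = 4
7 = 7·1 + 0, so a_4 = 7

[7; 6, 1, 4, 7]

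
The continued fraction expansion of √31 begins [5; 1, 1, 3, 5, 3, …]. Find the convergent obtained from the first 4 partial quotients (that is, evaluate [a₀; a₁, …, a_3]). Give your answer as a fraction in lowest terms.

a_0 = 5: 5/1
a_1 = 1: 6/1
a_2 = 1: 11/2
a_3 = 3: 39/7

39/7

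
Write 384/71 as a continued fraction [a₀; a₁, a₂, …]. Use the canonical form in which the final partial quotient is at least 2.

⌊384/71⌋ = 5, remainder 29
⌊71/29⌋ = 2, remainder 13
⌊29/13⌋ = 2, remainder 3
⌊13/3⌋ = 4, remainder 1
⌊3/1⌋ = 3, remainder 0

[5; 2, 2, 4, 3]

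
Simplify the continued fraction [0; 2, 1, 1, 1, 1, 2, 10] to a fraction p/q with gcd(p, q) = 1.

135/353

Compute successive convergents:
a_0 = 0: 0/1
a_1 = 2: 1/2
a_2 = 1: 1/3
a_3 = 1: 2/5
a_4 = 1: 3/8
a_5 = 1: 5/13
a_6 = 2: 13/34
a_7 = 10: 135/353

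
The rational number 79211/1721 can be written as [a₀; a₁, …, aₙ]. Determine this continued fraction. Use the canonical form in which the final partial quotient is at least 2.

[46; 38, 4, 11]

⌊79211/1721⌋ = 46, remainder 45
⌊1721/45⌋ = 38, remainder 11
⌊45/11⌋ = 4, remainder 1
⌊11/1⌋ = 11, remainder 0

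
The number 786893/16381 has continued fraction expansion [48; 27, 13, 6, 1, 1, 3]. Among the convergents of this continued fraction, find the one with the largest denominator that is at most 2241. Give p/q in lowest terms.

a_0 = 48: 48/1  (≤ bound)
a_1 = 27: 1297/27  (≤ bound)
a_2 = 13: 16909/352  (≤ bound)
a_3 = 6: 102751/2139  (≤ bound)
a_4 = 1: 119660/2491  (> 2241, stop)

102751/2139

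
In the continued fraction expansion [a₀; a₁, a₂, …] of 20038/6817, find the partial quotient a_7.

Repeatedly divide and take the remainder:
20038 = 2·6817 + 6404, so a_0 = 2
6817 = 1·6404 + 413, so a_1 = 1
6404 = 15·413 + 209, so a_2 = 15
413 = 1·209 + 204, so a_3 = 1
209 = 1·204 + 5, so a_4 = 1
204 = 40·5 + 4, so a_5 = 40
5 = 1·4 + 1, so a_6 = 1
4 = 4·1 + 0, so a_7 = 4

4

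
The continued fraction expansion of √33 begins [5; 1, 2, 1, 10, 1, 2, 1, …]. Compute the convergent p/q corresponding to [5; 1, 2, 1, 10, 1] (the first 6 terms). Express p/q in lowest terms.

270/47

Work from the innermost term outward:
Start with 1.
10 + 1/(1/1) = 10 + 1/1 = 11/1
1 + 1/(11/1) = 1 + 1/11 = 12/11
2 + 1/(12/11) = 2 + 11/12 = 35/12
1 + 1/(35/12) = 1 + 12/35 = 47/35
5 + 1/(47/35) = 5 + 35/47 = 270/47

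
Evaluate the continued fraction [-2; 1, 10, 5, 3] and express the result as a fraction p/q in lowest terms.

Collapse the nested fraction from the inside out:
Start with 3.
5 + 1/(3/1) = 5 + 1/3 = 16/3
10 + 1/(16/3) = 10 + 3/16 = 163/16
1 + 1/(163/16) = 1 + 16/163 = 179/163
-2 + 1/(179/163) = -2 + 163/179 = -195/179

-195/179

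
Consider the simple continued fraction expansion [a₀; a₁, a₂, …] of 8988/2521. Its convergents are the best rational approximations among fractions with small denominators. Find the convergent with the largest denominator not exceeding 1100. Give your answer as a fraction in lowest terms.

82/23

a_0 = 3: 3/1  (≤ bound)
a_1 = 1: 4/1  (≤ bound)
a_2 = 1: 7/2  (≤ bound)
a_3 = 3: 25/7  (≤ bound)
a_4 = 3: 82/23  (≤ bound)
a_5 = 54: 4453/1249  (> 1100, stop)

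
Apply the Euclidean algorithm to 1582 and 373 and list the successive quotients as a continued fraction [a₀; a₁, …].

1582 ÷ 373 → quotient 4, remainder 90
373 ÷ 90 → quotient 4, remainder 13
90 ÷ 13 → quotient 6, remainder 12
13 ÷ 12 → quotient 1, remainder 1
12 ÷ 1 → quotient 12, remainder 0

[4; 4, 6, 1, 12]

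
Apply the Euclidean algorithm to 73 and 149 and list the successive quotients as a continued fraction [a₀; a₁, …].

Repeatedly divide and take the remainder:
73 ÷ 149 → quotient 0, remainder 73
149 ÷ 73 → quotient 2, remainder 3
73 ÷ 3 → quotient 24, remainder 1
3 ÷ 1 → quotient 3, remainder 0

[0; 2, 24, 3]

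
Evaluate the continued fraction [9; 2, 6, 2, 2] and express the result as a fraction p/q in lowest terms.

653/69

a_0 = 9: 9/1
a_1 = 2: 19/2
a_2 = 6: 123/13
a_3 = 2: 265/28
a_4 = 2: 653/69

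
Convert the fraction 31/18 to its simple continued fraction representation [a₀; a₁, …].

⌊31/18⌋ = 1, remainder 13
⌊18/13⌋ = 1, remainder 5
⌊13/5⌋ = 2, remainder 3
⌊5/3⌋ = 1, remainder 2
⌊3/2⌋ = 1, remainder 1
⌊2/1⌋ = 2, remainder 0

[1; 1, 2, 1, 1, 2]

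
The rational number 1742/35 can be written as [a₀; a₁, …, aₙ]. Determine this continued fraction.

[49; 1, 3, 2, 1, 2]

⌊1742/35⌋ = 49, remainder 27
⌊35/27⌋ = 1, remainder 8
⌊27/8⌋ = 3, remainder 3
⌊8/3⌋ = 2, remainder 2
⌊3/2⌋ = 1, remainder 1
⌊2/1⌋ = 2, remainder 0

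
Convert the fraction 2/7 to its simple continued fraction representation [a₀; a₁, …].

2 = 0·7 + 2, so a_0 = 0
7 = 3·2 + 1, so a_1 = 3
2 = 2·1 + 0, so a_2 = 2

[0; 3, 2]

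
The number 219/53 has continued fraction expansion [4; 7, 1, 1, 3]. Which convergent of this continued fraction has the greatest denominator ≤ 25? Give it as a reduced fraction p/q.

a_0 = 4: 4/1  (≤ bound)
a_1 = 7: 29/7  (≤ bound)
a_2 = 1: 33/8  (≤ bound)
a_3 = 1: 62/15  (≤ bound)
a_4 = 3: 219/53  (> 25, stop)

62/15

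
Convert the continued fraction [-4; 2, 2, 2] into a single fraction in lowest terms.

-43/12

a_0 = -4: -4/1
a_1 = 2: -7/2
a_2 = 2: -18/5
a_3 = 2: -43/12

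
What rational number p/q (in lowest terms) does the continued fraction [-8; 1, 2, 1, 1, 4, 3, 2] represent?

Start with 2.
3 + 1/(2/1) = 3 + 1/2 = 7/2
4 + 1/(7/2) = 4 + 2/7 = 30/7
1 + 1/(30/7) = 1 + 7/30 = 37/30
1 + 1/(37/30) = 1 + 30/37 = 67/37
2 + 1/(67/37) = 2 + 37/67 = 171/67
1 + 1/(171/67) = 1 + 67/171 = 238/171
-8 + 1/(238/171) = -8 + 171/238 = -1733/238

-1733/238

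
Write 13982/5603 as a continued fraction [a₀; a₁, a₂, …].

[2; 2, 54, 2, 3, 7]

13982 = 2·5603 + 2776, so a_0 = 2
5603 = 2·2776 + 51, so a_1 = 2
2776 = 54·51 + 22, so a_2 = 54
51 = 2·22 + 7, so a_3 = 2
22 = 3·7 + 1, so a_4 = 3
7 = 7·1 + 0, so a_5 = 7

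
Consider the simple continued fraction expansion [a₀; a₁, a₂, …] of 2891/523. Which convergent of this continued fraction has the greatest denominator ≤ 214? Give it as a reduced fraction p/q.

a_0 = 5: 5/1  (≤ bound)
a_1 = 1: 6/1  (≤ bound)
a_2 = 1: 11/2  (≤ bound)
a_3 = 8: 94/17  (≤ bound)
a_4 = 1: 105/19  (≤ bound)
a_5 = 1: 199/36  (≤ bound)
a_6 = 14: 2891/523  (> 214, stop)

199/36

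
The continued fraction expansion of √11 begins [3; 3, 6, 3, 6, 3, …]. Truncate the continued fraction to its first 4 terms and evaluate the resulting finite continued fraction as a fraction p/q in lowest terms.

a_0 = 3: 3/1
a_1 = 3: 10/3
a_2 = 6: 63/19
a_3 = 3: 199/60

199/60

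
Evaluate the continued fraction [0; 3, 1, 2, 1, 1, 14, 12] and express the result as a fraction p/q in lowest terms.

Start with 12.
14 + 1/(12/1) = 14 + 1/12 = 169/12
1 + 1/(169/12) = 1 + 12/169 = 181/169
1 + 1/(181/169) = 1 + 169/181 = 350/181
2 + 1/(350/181) = 2 + 181/350 = 881/350
1 + 1/(881/350) = 1 + 350/881 = 1231/881
3 + 1/(1231/881) = 3 + 881/1231 = 4574/1231
0 + 1/(4574/1231) = 0 + 1231/4574 = 1231/4574

1231/4574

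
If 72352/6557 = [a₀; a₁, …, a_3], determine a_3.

32

Apply division with remainder until the remainder is 0:
⌊72352/6557⌋ = 11, remainder 225
⌊6557/225⌋ = 29, remainder 32
⌊225/32⌋ = 7, remainder 1
⌊32/1⌋ = 32, remainder 0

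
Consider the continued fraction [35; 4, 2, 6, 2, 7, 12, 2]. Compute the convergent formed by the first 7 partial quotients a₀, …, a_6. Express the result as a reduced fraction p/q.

398771/11321

Start with 12.
7 + 1/(12/1) = 7 + 1/12 = 85/12
2 + 1/(85/12) = 2 + 12/85 = 182/85
6 + 1/(182/85) = 6 + 85/182 = 1177/182
2 + 1/(1177/182) = 2 + 182/1177 = 2536/1177
4 + 1/(2536/1177) = 4 + 1177/2536 = 11321/2536
35 + 1/(11321/2536) = 35 + 2536/11321 = 398771/11321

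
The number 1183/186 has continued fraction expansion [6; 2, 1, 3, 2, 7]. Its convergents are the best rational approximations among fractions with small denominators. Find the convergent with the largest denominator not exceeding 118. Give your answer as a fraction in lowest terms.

a_0 = 6: 6/1  (≤ bound)
a_1 = 2: 13/2  (≤ bound)
a_2 = 1: 19/3  (≤ bound)
a_3 = 3: 70/11  (≤ bound)
a_4 = 2: 159/25  (≤ bound)
a_5 = 7: 1183/186  (> 118, stop)

159/25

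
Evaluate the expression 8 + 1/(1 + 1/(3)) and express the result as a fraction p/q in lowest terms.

Start with 3.
1 + 1/(3/1) = 1 + 1/3 = 4/3
8 + 1/(4/3) = 8 + 3/4 = 35/4

35/4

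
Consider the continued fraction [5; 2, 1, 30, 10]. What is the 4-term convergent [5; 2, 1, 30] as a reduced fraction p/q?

Start with 30.
1 + 1/(30/1) = 1 + 1/30 = 31/30
2 + 1/(31/30) = 2 + 30/31 = 92/31
5 + 1/(92/31) = 5 + 31/92 = 491/92

491/92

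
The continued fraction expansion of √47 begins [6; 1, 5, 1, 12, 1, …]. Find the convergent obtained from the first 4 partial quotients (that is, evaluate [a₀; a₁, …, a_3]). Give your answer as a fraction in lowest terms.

48/7

Collapse the nested fraction from the inside out:
Start with 1.
5 + 1/(1/1) = 5 + 1/1 = 6/1
1 + 1/(6/1) = 1 + 1/6 = 7/6
6 + 1/(7/6) = 6 + 6/7 = 48/7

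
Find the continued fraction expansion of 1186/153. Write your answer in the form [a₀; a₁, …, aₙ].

Run the Euclidean algorithm, recording each quotient:
1186 = 7·153 + 115, so a_0 = 7
153 = 1·115 + 38, so a_1 = 1
115 = 3·38 + 1, so a_2 = 3
38 = 38·1 + 0, so a_3 = 38

[7; 1, 3, 38]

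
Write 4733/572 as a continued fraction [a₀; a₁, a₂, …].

[8; 3, 1, 1, 1, 4, 11]

4733 ÷ 572 → quotient 8, remainder 157
572 ÷ 157 → quotient 3, remainder 101
157 ÷ 101 → quotient 1, remainder 56
101 ÷ 56 → quotient 1, remainder 45
56 ÷ 45 → quotient 1, remainder 11
45 ÷ 11 → quotient 4, remainder 1
11 ÷ 1 → quotient 11, remainder 0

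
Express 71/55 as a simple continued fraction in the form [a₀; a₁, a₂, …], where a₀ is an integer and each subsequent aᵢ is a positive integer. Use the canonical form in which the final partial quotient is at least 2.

[1; 3, 2, 3, 2]

Run the Euclidean algorithm, recording each quotient:
71 ÷ 55 → quotient 1, remainder 16
55 ÷ 16 → quotient 3, remainder 7
16 ÷ 7 → quotient 2, remainder 2
7 ÷ 2 → quotient 3, remainder 1
2 ÷ 1 → quotient 2, remainder 0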